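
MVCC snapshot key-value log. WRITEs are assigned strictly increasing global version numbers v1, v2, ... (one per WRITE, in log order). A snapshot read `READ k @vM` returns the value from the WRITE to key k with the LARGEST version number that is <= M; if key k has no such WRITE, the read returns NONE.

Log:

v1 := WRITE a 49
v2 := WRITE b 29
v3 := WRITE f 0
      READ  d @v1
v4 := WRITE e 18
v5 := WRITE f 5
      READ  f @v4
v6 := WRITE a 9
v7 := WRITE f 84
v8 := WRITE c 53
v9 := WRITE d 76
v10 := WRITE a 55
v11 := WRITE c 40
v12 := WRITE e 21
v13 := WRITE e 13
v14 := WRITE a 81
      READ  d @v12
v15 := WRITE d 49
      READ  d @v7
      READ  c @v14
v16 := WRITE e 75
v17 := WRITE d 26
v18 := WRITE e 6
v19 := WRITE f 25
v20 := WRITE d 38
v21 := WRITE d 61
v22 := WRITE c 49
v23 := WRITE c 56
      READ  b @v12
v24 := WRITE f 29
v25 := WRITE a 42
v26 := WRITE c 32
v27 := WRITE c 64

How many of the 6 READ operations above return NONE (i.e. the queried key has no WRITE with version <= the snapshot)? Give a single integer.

Answer: 2

Derivation:
v1: WRITE a=49  (a history now [(1, 49)])
v2: WRITE b=29  (b history now [(2, 29)])
v3: WRITE f=0  (f history now [(3, 0)])
READ d @v1: history=[] -> no version <= 1 -> NONE
v4: WRITE e=18  (e history now [(4, 18)])
v5: WRITE f=5  (f history now [(3, 0), (5, 5)])
READ f @v4: history=[(3, 0), (5, 5)] -> pick v3 -> 0
v6: WRITE a=9  (a history now [(1, 49), (6, 9)])
v7: WRITE f=84  (f history now [(3, 0), (5, 5), (7, 84)])
v8: WRITE c=53  (c history now [(8, 53)])
v9: WRITE d=76  (d history now [(9, 76)])
v10: WRITE a=55  (a history now [(1, 49), (6, 9), (10, 55)])
v11: WRITE c=40  (c history now [(8, 53), (11, 40)])
v12: WRITE e=21  (e history now [(4, 18), (12, 21)])
v13: WRITE e=13  (e history now [(4, 18), (12, 21), (13, 13)])
v14: WRITE a=81  (a history now [(1, 49), (6, 9), (10, 55), (14, 81)])
READ d @v12: history=[(9, 76)] -> pick v9 -> 76
v15: WRITE d=49  (d history now [(9, 76), (15, 49)])
READ d @v7: history=[(9, 76), (15, 49)] -> no version <= 7 -> NONE
READ c @v14: history=[(8, 53), (11, 40)] -> pick v11 -> 40
v16: WRITE e=75  (e history now [(4, 18), (12, 21), (13, 13), (16, 75)])
v17: WRITE d=26  (d history now [(9, 76), (15, 49), (17, 26)])
v18: WRITE e=6  (e history now [(4, 18), (12, 21), (13, 13), (16, 75), (18, 6)])
v19: WRITE f=25  (f history now [(3, 0), (5, 5), (7, 84), (19, 25)])
v20: WRITE d=38  (d history now [(9, 76), (15, 49), (17, 26), (20, 38)])
v21: WRITE d=61  (d history now [(9, 76), (15, 49), (17, 26), (20, 38), (21, 61)])
v22: WRITE c=49  (c history now [(8, 53), (11, 40), (22, 49)])
v23: WRITE c=56  (c history now [(8, 53), (11, 40), (22, 49), (23, 56)])
READ b @v12: history=[(2, 29)] -> pick v2 -> 29
v24: WRITE f=29  (f history now [(3, 0), (5, 5), (7, 84), (19, 25), (24, 29)])
v25: WRITE a=42  (a history now [(1, 49), (6, 9), (10, 55), (14, 81), (25, 42)])
v26: WRITE c=32  (c history now [(8, 53), (11, 40), (22, 49), (23, 56), (26, 32)])
v27: WRITE c=64  (c history now [(8, 53), (11, 40), (22, 49), (23, 56), (26, 32), (27, 64)])
Read results in order: ['NONE', '0', '76', 'NONE', '40', '29']
NONE count = 2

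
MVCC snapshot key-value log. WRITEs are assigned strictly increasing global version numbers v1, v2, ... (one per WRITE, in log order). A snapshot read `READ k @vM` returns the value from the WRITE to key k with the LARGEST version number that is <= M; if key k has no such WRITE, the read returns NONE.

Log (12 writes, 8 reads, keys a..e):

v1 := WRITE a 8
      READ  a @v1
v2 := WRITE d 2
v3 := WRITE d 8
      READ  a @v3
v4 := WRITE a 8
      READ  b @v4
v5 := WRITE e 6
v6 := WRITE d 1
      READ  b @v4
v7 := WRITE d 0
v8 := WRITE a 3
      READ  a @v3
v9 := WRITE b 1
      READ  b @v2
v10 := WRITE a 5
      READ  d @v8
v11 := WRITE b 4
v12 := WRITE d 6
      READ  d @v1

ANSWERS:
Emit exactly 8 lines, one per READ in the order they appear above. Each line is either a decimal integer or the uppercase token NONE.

Answer: 8
8
NONE
NONE
8
NONE
0
NONE

Derivation:
v1: WRITE a=8  (a history now [(1, 8)])
READ a @v1: history=[(1, 8)] -> pick v1 -> 8
v2: WRITE d=2  (d history now [(2, 2)])
v3: WRITE d=8  (d history now [(2, 2), (3, 8)])
READ a @v3: history=[(1, 8)] -> pick v1 -> 8
v4: WRITE a=8  (a history now [(1, 8), (4, 8)])
READ b @v4: history=[] -> no version <= 4 -> NONE
v5: WRITE e=6  (e history now [(5, 6)])
v6: WRITE d=1  (d history now [(2, 2), (3, 8), (6, 1)])
READ b @v4: history=[] -> no version <= 4 -> NONE
v7: WRITE d=0  (d history now [(2, 2), (3, 8), (6, 1), (7, 0)])
v8: WRITE a=3  (a history now [(1, 8), (4, 8), (8, 3)])
READ a @v3: history=[(1, 8), (4, 8), (8, 3)] -> pick v1 -> 8
v9: WRITE b=1  (b history now [(9, 1)])
READ b @v2: history=[(9, 1)] -> no version <= 2 -> NONE
v10: WRITE a=5  (a history now [(1, 8), (4, 8), (8, 3), (10, 5)])
READ d @v8: history=[(2, 2), (3, 8), (6, 1), (7, 0)] -> pick v7 -> 0
v11: WRITE b=4  (b history now [(9, 1), (11, 4)])
v12: WRITE d=6  (d history now [(2, 2), (3, 8), (6, 1), (7, 0), (12, 6)])
READ d @v1: history=[(2, 2), (3, 8), (6, 1), (7, 0), (12, 6)] -> no version <= 1 -> NONE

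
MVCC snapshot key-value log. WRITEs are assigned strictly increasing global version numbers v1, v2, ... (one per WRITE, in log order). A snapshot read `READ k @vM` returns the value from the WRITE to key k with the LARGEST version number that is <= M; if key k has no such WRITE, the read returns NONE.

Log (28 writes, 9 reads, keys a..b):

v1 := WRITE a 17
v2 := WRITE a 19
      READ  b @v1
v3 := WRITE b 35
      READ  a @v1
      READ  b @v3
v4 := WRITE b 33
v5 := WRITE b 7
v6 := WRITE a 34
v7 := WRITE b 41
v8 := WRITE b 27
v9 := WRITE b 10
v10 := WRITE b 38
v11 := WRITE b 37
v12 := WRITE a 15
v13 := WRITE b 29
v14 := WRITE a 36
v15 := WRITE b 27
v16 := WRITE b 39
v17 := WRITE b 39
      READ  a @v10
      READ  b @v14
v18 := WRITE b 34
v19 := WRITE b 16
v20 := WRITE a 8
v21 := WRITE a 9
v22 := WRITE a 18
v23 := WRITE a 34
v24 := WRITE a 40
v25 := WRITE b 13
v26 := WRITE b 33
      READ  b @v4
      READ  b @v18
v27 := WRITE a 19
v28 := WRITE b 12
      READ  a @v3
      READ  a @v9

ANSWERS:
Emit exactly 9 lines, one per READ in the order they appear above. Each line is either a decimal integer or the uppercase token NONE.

v1: WRITE a=17  (a history now [(1, 17)])
v2: WRITE a=19  (a history now [(1, 17), (2, 19)])
READ b @v1: history=[] -> no version <= 1 -> NONE
v3: WRITE b=35  (b history now [(3, 35)])
READ a @v1: history=[(1, 17), (2, 19)] -> pick v1 -> 17
READ b @v3: history=[(3, 35)] -> pick v3 -> 35
v4: WRITE b=33  (b history now [(3, 35), (4, 33)])
v5: WRITE b=7  (b history now [(3, 35), (4, 33), (5, 7)])
v6: WRITE a=34  (a history now [(1, 17), (2, 19), (6, 34)])
v7: WRITE b=41  (b history now [(3, 35), (4, 33), (5, 7), (7, 41)])
v8: WRITE b=27  (b history now [(3, 35), (4, 33), (5, 7), (7, 41), (8, 27)])
v9: WRITE b=10  (b history now [(3, 35), (4, 33), (5, 7), (7, 41), (8, 27), (9, 10)])
v10: WRITE b=38  (b history now [(3, 35), (4, 33), (5, 7), (7, 41), (8, 27), (9, 10), (10, 38)])
v11: WRITE b=37  (b history now [(3, 35), (4, 33), (5, 7), (7, 41), (8, 27), (9, 10), (10, 38), (11, 37)])
v12: WRITE a=15  (a history now [(1, 17), (2, 19), (6, 34), (12, 15)])
v13: WRITE b=29  (b history now [(3, 35), (4, 33), (5, 7), (7, 41), (8, 27), (9, 10), (10, 38), (11, 37), (13, 29)])
v14: WRITE a=36  (a history now [(1, 17), (2, 19), (6, 34), (12, 15), (14, 36)])
v15: WRITE b=27  (b history now [(3, 35), (4, 33), (5, 7), (7, 41), (8, 27), (9, 10), (10, 38), (11, 37), (13, 29), (15, 27)])
v16: WRITE b=39  (b history now [(3, 35), (4, 33), (5, 7), (7, 41), (8, 27), (9, 10), (10, 38), (11, 37), (13, 29), (15, 27), (16, 39)])
v17: WRITE b=39  (b history now [(3, 35), (4, 33), (5, 7), (7, 41), (8, 27), (9, 10), (10, 38), (11, 37), (13, 29), (15, 27), (16, 39), (17, 39)])
READ a @v10: history=[(1, 17), (2, 19), (6, 34), (12, 15), (14, 36)] -> pick v6 -> 34
READ b @v14: history=[(3, 35), (4, 33), (5, 7), (7, 41), (8, 27), (9, 10), (10, 38), (11, 37), (13, 29), (15, 27), (16, 39), (17, 39)] -> pick v13 -> 29
v18: WRITE b=34  (b history now [(3, 35), (4, 33), (5, 7), (7, 41), (8, 27), (9, 10), (10, 38), (11, 37), (13, 29), (15, 27), (16, 39), (17, 39), (18, 34)])
v19: WRITE b=16  (b history now [(3, 35), (4, 33), (5, 7), (7, 41), (8, 27), (9, 10), (10, 38), (11, 37), (13, 29), (15, 27), (16, 39), (17, 39), (18, 34), (19, 16)])
v20: WRITE a=8  (a history now [(1, 17), (2, 19), (6, 34), (12, 15), (14, 36), (20, 8)])
v21: WRITE a=9  (a history now [(1, 17), (2, 19), (6, 34), (12, 15), (14, 36), (20, 8), (21, 9)])
v22: WRITE a=18  (a history now [(1, 17), (2, 19), (6, 34), (12, 15), (14, 36), (20, 8), (21, 9), (22, 18)])
v23: WRITE a=34  (a history now [(1, 17), (2, 19), (6, 34), (12, 15), (14, 36), (20, 8), (21, 9), (22, 18), (23, 34)])
v24: WRITE a=40  (a history now [(1, 17), (2, 19), (6, 34), (12, 15), (14, 36), (20, 8), (21, 9), (22, 18), (23, 34), (24, 40)])
v25: WRITE b=13  (b history now [(3, 35), (4, 33), (5, 7), (7, 41), (8, 27), (9, 10), (10, 38), (11, 37), (13, 29), (15, 27), (16, 39), (17, 39), (18, 34), (19, 16), (25, 13)])
v26: WRITE b=33  (b history now [(3, 35), (4, 33), (5, 7), (7, 41), (8, 27), (9, 10), (10, 38), (11, 37), (13, 29), (15, 27), (16, 39), (17, 39), (18, 34), (19, 16), (25, 13), (26, 33)])
READ b @v4: history=[(3, 35), (4, 33), (5, 7), (7, 41), (8, 27), (9, 10), (10, 38), (11, 37), (13, 29), (15, 27), (16, 39), (17, 39), (18, 34), (19, 16), (25, 13), (26, 33)] -> pick v4 -> 33
READ b @v18: history=[(3, 35), (4, 33), (5, 7), (7, 41), (8, 27), (9, 10), (10, 38), (11, 37), (13, 29), (15, 27), (16, 39), (17, 39), (18, 34), (19, 16), (25, 13), (26, 33)] -> pick v18 -> 34
v27: WRITE a=19  (a history now [(1, 17), (2, 19), (6, 34), (12, 15), (14, 36), (20, 8), (21, 9), (22, 18), (23, 34), (24, 40), (27, 19)])
v28: WRITE b=12  (b history now [(3, 35), (4, 33), (5, 7), (7, 41), (8, 27), (9, 10), (10, 38), (11, 37), (13, 29), (15, 27), (16, 39), (17, 39), (18, 34), (19, 16), (25, 13), (26, 33), (28, 12)])
READ a @v3: history=[(1, 17), (2, 19), (6, 34), (12, 15), (14, 36), (20, 8), (21, 9), (22, 18), (23, 34), (24, 40), (27, 19)] -> pick v2 -> 19
READ a @v9: history=[(1, 17), (2, 19), (6, 34), (12, 15), (14, 36), (20, 8), (21, 9), (22, 18), (23, 34), (24, 40), (27, 19)] -> pick v6 -> 34

Answer: NONE
17
35
34
29
33
34
19
34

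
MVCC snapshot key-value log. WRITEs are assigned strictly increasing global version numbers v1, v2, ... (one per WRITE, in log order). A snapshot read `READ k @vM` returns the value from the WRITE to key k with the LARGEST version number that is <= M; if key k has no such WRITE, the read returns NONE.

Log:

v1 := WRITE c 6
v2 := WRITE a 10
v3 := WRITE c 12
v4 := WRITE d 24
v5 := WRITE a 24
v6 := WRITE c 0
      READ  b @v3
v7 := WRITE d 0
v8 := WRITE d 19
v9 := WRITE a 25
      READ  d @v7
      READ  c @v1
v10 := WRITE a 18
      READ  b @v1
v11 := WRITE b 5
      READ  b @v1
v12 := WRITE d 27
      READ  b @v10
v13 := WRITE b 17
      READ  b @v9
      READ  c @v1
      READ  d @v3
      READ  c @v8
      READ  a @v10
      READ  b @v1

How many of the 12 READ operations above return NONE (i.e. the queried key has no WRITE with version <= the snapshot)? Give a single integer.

Answer: 7

Derivation:
v1: WRITE c=6  (c history now [(1, 6)])
v2: WRITE a=10  (a history now [(2, 10)])
v3: WRITE c=12  (c history now [(1, 6), (3, 12)])
v4: WRITE d=24  (d history now [(4, 24)])
v5: WRITE a=24  (a history now [(2, 10), (5, 24)])
v6: WRITE c=0  (c history now [(1, 6), (3, 12), (6, 0)])
READ b @v3: history=[] -> no version <= 3 -> NONE
v7: WRITE d=0  (d history now [(4, 24), (7, 0)])
v8: WRITE d=19  (d history now [(4, 24), (7, 0), (8, 19)])
v9: WRITE a=25  (a history now [(2, 10), (5, 24), (9, 25)])
READ d @v7: history=[(4, 24), (7, 0), (8, 19)] -> pick v7 -> 0
READ c @v1: history=[(1, 6), (3, 12), (6, 0)] -> pick v1 -> 6
v10: WRITE a=18  (a history now [(2, 10), (5, 24), (9, 25), (10, 18)])
READ b @v1: history=[] -> no version <= 1 -> NONE
v11: WRITE b=5  (b history now [(11, 5)])
READ b @v1: history=[(11, 5)] -> no version <= 1 -> NONE
v12: WRITE d=27  (d history now [(4, 24), (7, 0), (8, 19), (12, 27)])
READ b @v10: history=[(11, 5)] -> no version <= 10 -> NONE
v13: WRITE b=17  (b history now [(11, 5), (13, 17)])
READ b @v9: history=[(11, 5), (13, 17)] -> no version <= 9 -> NONE
READ c @v1: history=[(1, 6), (3, 12), (6, 0)] -> pick v1 -> 6
READ d @v3: history=[(4, 24), (7, 0), (8, 19), (12, 27)] -> no version <= 3 -> NONE
READ c @v8: history=[(1, 6), (3, 12), (6, 0)] -> pick v6 -> 0
READ a @v10: history=[(2, 10), (5, 24), (9, 25), (10, 18)] -> pick v10 -> 18
READ b @v1: history=[(11, 5), (13, 17)] -> no version <= 1 -> NONE
Read results in order: ['NONE', '0', '6', 'NONE', 'NONE', 'NONE', 'NONE', '6', 'NONE', '0', '18', 'NONE']
NONE count = 7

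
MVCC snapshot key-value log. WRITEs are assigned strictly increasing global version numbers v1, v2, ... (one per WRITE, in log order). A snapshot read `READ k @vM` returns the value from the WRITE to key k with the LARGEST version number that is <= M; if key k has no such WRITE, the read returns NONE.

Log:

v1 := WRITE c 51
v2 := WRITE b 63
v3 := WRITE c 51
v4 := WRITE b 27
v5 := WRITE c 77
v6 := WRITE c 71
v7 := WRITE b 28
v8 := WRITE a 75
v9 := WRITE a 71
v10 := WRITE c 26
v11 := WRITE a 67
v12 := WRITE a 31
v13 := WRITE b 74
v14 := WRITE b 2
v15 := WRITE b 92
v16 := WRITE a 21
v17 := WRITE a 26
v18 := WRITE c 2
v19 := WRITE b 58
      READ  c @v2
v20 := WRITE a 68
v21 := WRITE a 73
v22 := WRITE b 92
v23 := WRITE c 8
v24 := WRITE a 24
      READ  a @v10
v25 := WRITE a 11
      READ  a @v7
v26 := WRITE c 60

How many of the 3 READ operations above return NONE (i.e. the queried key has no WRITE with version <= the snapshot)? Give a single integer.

v1: WRITE c=51  (c history now [(1, 51)])
v2: WRITE b=63  (b history now [(2, 63)])
v3: WRITE c=51  (c history now [(1, 51), (3, 51)])
v4: WRITE b=27  (b history now [(2, 63), (4, 27)])
v5: WRITE c=77  (c history now [(1, 51), (3, 51), (5, 77)])
v6: WRITE c=71  (c history now [(1, 51), (3, 51), (5, 77), (6, 71)])
v7: WRITE b=28  (b history now [(2, 63), (4, 27), (7, 28)])
v8: WRITE a=75  (a history now [(8, 75)])
v9: WRITE a=71  (a history now [(8, 75), (9, 71)])
v10: WRITE c=26  (c history now [(1, 51), (3, 51), (5, 77), (6, 71), (10, 26)])
v11: WRITE a=67  (a history now [(8, 75), (9, 71), (11, 67)])
v12: WRITE a=31  (a history now [(8, 75), (9, 71), (11, 67), (12, 31)])
v13: WRITE b=74  (b history now [(2, 63), (4, 27), (7, 28), (13, 74)])
v14: WRITE b=2  (b history now [(2, 63), (4, 27), (7, 28), (13, 74), (14, 2)])
v15: WRITE b=92  (b history now [(2, 63), (4, 27), (7, 28), (13, 74), (14, 2), (15, 92)])
v16: WRITE a=21  (a history now [(8, 75), (9, 71), (11, 67), (12, 31), (16, 21)])
v17: WRITE a=26  (a history now [(8, 75), (9, 71), (11, 67), (12, 31), (16, 21), (17, 26)])
v18: WRITE c=2  (c history now [(1, 51), (3, 51), (5, 77), (6, 71), (10, 26), (18, 2)])
v19: WRITE b=58  (b history now [(2, 63), (4, 27), (7, 28), (13, 74), (14, 2), (15, 92), (19, 58)])
READ c @v2: history=[(1, 51), (3, 51), (5, 77), (6, 71), (10, 26), (18, 2)] -> pick v1 -> 51
v20: WRITE a=68  (a history now [(8, 75), (9, 71), (11, 67), (12, 31), (16, 21), (17, 26), (20, 68)])
v21: WRITE a=73  (a history now [(8, 75), (9, 71), (11, 67), (12, 31), (16, 21), (17, 26), (20, 68), (21, 73)])
v22: WRITE b=92  (b history now [(2, 63), (4, 27), (7, 28), (13, 74), (14, 2), (15, 92), (19, 58), (22, 92)])
v23: WRITE c=8  (c history now [(1, 51), (3, 51), (5, 77), (6, 71), (10, 26), (18, 2), (23, 8)])
v24: WRITE a=24  (a history now [(8, 75), (9, 71), (11, 67), (12, 31), (16, 21), (17, 26), (20, 68), (21, 73), (24, 24)])
READ a @v10: history=[(8, 75), (9, 71), (11, 67), (12, 31), (16, 21), (17, 26), (20, 68), (21, 73), (24, 24)] -> pick v9 -> 71
v25: WRITE a=11  (a history now [(8, 75), (9, 71), (11, 67), (12, 31), (16, 21), (17, 26), (20, 68), (21, 73), (24, 24), (25, 11)])
READ a @v7: history=[(8, 75), (9, 71), (11, 67), (12, 31), (16, 21), (17, 26), (20, 68), (21, 73), (24, 24), (25, 11)] -> no version <= 7 -> NONE
v26: WRITE c=60  (c history now [(1, 51), (3, 51), (5, 77), (6, 71), (10, 26), (18, 2), (23, 8), (26, 60)])
Read results in order: ['51', '71', 'NONE']
NONE count = 1

Answer: 1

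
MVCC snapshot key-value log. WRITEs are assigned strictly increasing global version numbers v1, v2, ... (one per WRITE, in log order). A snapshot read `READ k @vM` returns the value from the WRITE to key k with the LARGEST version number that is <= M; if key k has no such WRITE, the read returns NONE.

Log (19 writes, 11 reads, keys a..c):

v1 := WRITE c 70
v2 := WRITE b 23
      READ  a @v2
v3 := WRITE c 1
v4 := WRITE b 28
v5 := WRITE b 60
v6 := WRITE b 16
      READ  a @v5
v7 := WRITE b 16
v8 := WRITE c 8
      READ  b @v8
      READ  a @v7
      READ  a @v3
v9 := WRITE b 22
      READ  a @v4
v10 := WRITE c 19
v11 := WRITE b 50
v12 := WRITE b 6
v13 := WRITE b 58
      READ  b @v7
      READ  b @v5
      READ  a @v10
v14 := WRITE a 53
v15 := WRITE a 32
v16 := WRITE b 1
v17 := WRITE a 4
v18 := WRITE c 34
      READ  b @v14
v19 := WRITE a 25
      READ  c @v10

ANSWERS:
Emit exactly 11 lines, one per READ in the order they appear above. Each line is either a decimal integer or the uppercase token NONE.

Answer: NONE
NONE
16
NONE
NONE
NONE
16
60
NONE
58
19

Derivation:
v1: WRITE c=70  (c history now [(1, 70)])
v2: WRITE b=23  (b history now [(2, 23)])
READ a @v2: history=[] -> no version <= 2 -> NONE
v3: WRITE c=1  (c history now [(1, 70), (3, 1)])
v4: WRITE b=28  (b history now [(2, 23), (4, 28)])
v5: WRITE b=60  (b history now [(2, 23), (4, 28), (5, 60)])
v6: WRITE b=16  (b history now [(2, 23), (4, 28), (5, 60), (6, 16)])
READ a @v5: history=[] -> no version <= 5 -> NONE
v7: WRITE b=16  (b history now [(2, 23), (4, 28), (5, 60), (6, 16), (7, 16)])
v8: WRITE c=8  (c history now [(1, 70), (3, 1), (8, 8)])
READ b @v8: history=[(2, 23), (4, 28), (5, 60), (6, 16), (7, 16)] -> pick v7 -> 16
READ a @v7: history=[] -> no version <= 7 -> NONE
READ a @v3: history=[] -> no version <= 3 -> NONE
v9: WRITE b=22  (b history now [(2, 23), (4, 28), (5, 60), (6, 16), (7, 16), (9, 22)])
READ a @v4: history=[] -> no version <= 4 -> NONE
v10: WRITE c=19  (c history now [(1, 70), (3, 1), (8, 8), (10, 19)])
v11: WRITE b=50  (b history now [(2, 23), (4, 28), (5, 60), (6, 16), (7, 16), (9, 22), (11, 50)])
v12: WRITE b=6  (b history now [(2, 23), (4, 28), (5, 60), (6, 16), (7, 16), (9, 22), (11, 50), (12, 6)])
v13: WRITE b=58  (b history now [(2, 23), (4, 28), (5, 60), (6, 16), (7, 16), (9, 22), (11, 50), (12, 6), (13, 58)])
READ b @v7: history=[(2, 23), (4, 28), (5, 60), (6, 16), (7, 16), (9, 22), (11, 50), (12, 6), (13, 58)] -> pick v7 -> 16
READ b @v5: history=[(2, 23), (4, 28), (5, 60), (6, 16), (7, 16), (9, 22), (11, 50), (12, 6), (13, 58)] -> pick v5 -> 60
READ a @v10: history=[] -> no version <= 10 -> NONE
v14: WRITE a=53  (a history now [(14, 53)])
v15: WRITE a=32  (a history now [(14, 53), (15, 32)])
v16: WRITE b=1  (b history now [(2, 23), (4, 28), (5, 60), (6, 16), (7, 16), (9, 22), (11, 50), (12, 6), (13, 58), (16, 1)])
v17: WRITE a=4  (a history now [(14, 53), (15, 32), (17, 4)])
v18: WRITE c=34  (c history now [(1, 70), (3, 1), (8, 8), (10, 19), (18, 34)])
READ b @v14: history=[(2, 23), (4, 28), (5, 60), (6, 16), (7, 16), (9, 22), (11, 50), (12, 6), (13, 58), (16, 1)] -> pick v13 -> 58
v19: WRITE a=25  (a history now [(14, 53), (15, 32), (17, 4), (19, 25)])
READ c @v10: history=[(1, 70), (3, 1), (8, 8), (10, 19), (18, 34)] -> pick v10 -> 19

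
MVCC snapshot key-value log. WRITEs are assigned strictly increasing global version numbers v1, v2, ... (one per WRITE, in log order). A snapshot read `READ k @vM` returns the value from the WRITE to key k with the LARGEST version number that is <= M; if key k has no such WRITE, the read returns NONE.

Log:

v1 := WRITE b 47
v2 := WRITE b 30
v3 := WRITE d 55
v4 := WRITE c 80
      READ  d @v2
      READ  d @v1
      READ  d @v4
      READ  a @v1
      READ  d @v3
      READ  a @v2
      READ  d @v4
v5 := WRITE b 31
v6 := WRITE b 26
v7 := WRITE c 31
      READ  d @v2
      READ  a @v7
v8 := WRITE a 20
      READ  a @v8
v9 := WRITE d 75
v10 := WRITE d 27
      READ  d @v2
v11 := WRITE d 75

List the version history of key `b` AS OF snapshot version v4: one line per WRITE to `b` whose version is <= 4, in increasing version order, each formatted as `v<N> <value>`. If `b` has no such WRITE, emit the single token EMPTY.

Answer: v1 47
v2 30

Derivation:
Scan writes for key=b with version <= 4:
  v1 WRITE b 47 -> keep
  v2 WRITE b 30 -> keep
  v3 WRITE d 55 -> skip
  v4 WRITE c 80 -> skip
  v5 WRITE b 31 -> drop (> snap)
  v6 WRITE b 26 -> drop (> snap)
  v7 WRITE c 31 -> skip
  v8 WRITE a 20 -> skip
  v9 WRITE d 75 -> skip
  v10 WRITE d 27 -> skip
  v11 WRITE d 75 -> skip
Collected: [(1, 47), (2, 30)]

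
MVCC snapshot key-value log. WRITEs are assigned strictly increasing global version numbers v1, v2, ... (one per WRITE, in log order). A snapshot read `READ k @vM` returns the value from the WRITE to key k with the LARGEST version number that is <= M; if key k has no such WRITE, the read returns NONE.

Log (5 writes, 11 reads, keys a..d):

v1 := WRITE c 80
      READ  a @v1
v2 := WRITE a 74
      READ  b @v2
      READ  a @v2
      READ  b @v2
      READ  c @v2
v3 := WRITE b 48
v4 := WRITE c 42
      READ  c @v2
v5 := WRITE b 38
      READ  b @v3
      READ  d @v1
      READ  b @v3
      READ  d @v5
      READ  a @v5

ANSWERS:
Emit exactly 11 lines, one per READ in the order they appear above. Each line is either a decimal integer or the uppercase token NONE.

Answer: NONE
NONE
74
NONE
80
80
48
NONE
48
NONE
74

Derivation:
v1: WRITE c=80  (c history now [(1, 80)])
READ a @v1: history=[] -> no version <= 1 -> NONE
v2: WRITE a=74  (a history now [(2, 74)])
READ b @v2: history=[] -> no version <= 2 -> NONE
READ a @v2: history=[(2, 74)] -> pick v2 -> 74
READ b @v2: history=[] -> no version <= 2 -> NONE
READ c @v2: history=[(1, 80)] -> pick v1 -> 80
v3: WRITE b=48  (b history now [(3, 48)])
v4: WRITE c=42  (c history now [(1, 80), (4, 42)])
READ c @v2: history=[(1, 80), (4, 42)] -> pick v1 -> 80
v5: WRITE b=38  (b history now [(3, 48), (5, 38)])
READ b @v3: history=[(3, 48), (5, 38)] -> pick v3 -> 48
READ d @v1: history=[] -> no version <= 1 -> NONE
READ b @v3: history=[(3, 48), (5, 38)] -> pick v3 -> 48
READ d @v5: history=[] -> no version <= 5 -> NONE
READ a @v5: history=[(2, 74)] -> pick v2 -> 74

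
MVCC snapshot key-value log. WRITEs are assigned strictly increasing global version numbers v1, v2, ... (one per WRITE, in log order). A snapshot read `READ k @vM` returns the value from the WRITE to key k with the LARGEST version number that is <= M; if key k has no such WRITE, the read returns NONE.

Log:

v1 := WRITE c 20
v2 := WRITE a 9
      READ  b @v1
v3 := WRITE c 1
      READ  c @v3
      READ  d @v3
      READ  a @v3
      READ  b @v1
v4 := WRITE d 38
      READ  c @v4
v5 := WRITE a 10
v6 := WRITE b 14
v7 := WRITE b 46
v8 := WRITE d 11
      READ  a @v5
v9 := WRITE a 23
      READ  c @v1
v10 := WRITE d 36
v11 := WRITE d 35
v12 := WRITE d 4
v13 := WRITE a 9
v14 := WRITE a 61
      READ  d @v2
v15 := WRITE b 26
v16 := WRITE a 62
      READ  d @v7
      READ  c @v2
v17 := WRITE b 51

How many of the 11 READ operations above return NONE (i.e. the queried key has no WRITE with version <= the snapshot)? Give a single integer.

v1: WRITE c=20  (c history now [(1, 20)])
v2: WRITE a=9  (a history now [(2, 9)])
READ b @v1: history=[] -> no version <= 1 -> NONE
v3: WRITE c=1  (c history now [(1, 20), (3, 1)])
READ c @v3: history=[(1, 20), (3, 1)] -> pick v3 -> 1
READ d @v3: history=[] -> no version <= 3 -> NONE
READ a @v3: history=[(2, 9)] -> pick v2 -> 9
READ b @v1: history=[] -> no version <= 1 -> NONE
v4: WRITE d=38  (d history now [(4, 38)])
READ c @v4: history=[(1, 20), (3, 1)] -> pick v3 -> 1
v5: WRITE a=10  (a history now [(2, 9), (5, 10)])
v6: WRITE b=14  (b history now [(6, 14)])
v7: WRITE b=46  (b history now [(6, 14), (7, 46)])
v8: WRITE d=11  (d history now [(4, 38), (8, 11)])
READ a @v5: history=[(2, 9), (5, 10)] -> pick v5 -> 10
v9: WRITE a=23  (a history now [(2, 9), (5, 10), (9, 23)])
READ c @v1: history=[(1, 20), (3, 1)] -> pick v1 -> 20
v10: WRITE d=36  (d history now [(4, 38), (8, 11), (10, 36)])
v11: WRITE d=35  (d history now [(4, 38), (8, 11), (10, 36), (11, 35)])
v12: WRITE d=4  (d history now [(4, 38), (8, 11), (10, 36), (11, 35), (12, 4)])
v13: WRITE a=9  (a history now [(2, 9), (5, 10), (9, 23), (13, 9)])
v14: WRITE a=61  (a history now [(2, 9), (5, 10), (9, 23), (13, 9), (14, 61)])
READ d @v2: history=[(4, 38), (8, 11), (10, 36), (11, 35), (12, 4)] -> no version <= 2 -> NONE
v15: WRITE b=26  (b history now [(6, 14), (7, 46), (15, 26)])
v16: WRITE a=62  (a history now [(2, 9), (5, 10), (9, 23), (13, 9), (14, 61), (16, 62)])
READ d @v7: history=[(4, 38), (8, 11), (10, 36), (11, 35), (12, 4)] -> pick v4 -> 38
READ c @v2: history=[(1, 20), (3, 1)] -> pick v1 -> 20
v17: WRITE b=51  (b history now [(6, 14), (7, 46), (15, 26), (17, 51)])
Read results in order: ['NONE', '1', 'NONE', '9', 'NONE', '1', '10', '20', 'NONE', '38', '20']
NONE count = 4

Answer: 4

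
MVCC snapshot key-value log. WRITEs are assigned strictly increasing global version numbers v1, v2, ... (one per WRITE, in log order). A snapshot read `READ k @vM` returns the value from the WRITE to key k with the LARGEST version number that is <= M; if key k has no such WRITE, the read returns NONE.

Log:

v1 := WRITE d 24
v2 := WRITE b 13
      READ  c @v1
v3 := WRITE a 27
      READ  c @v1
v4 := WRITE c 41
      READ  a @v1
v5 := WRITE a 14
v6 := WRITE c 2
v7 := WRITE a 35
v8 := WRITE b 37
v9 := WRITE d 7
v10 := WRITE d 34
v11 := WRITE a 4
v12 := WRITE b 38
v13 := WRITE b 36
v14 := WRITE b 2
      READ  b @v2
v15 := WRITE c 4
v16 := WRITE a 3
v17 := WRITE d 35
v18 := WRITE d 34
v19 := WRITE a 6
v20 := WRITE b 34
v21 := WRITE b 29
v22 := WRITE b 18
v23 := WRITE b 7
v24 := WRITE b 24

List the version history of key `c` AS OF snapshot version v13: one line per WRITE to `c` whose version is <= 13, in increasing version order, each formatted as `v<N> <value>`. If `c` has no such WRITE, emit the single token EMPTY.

Answer: v4 41
v6 2

Derivation:
Scan writes for key=c with version <= 13:
  v1 WRITE d 24 -> skip
  v2 WRITE b 13 -> skip
  v3 WRITE a 27 -> skip
  v4 WRITE c 41 -> keep
  v5 WRITE a 14 -> skip
  v6 WRITE c 2 -> keep
  v7 WRITE a 35 -> skip
  v8 WRITE b 37 -> skip
  v9 WRITE d 7 -> skip
  v10 WRITE d 34 -> skip
  v11 WRITE a 4 -> skip
  v12 WRITE b 38 -> skip
  v13 WRITE b 36 -> skip
  v14 WRITE b 2 -> skip
  v15 WRITE c 4 -> drop (> snap)
  v16 WRITE a 3 -> skip
  v17 WRITE d 35 -> skip
  v18 WRITE d 34 -> skip
  v19 WRITE a 6 -> skip
  v20 WRITE b 34 -> skip
  v21 WRITE b 29 -> skip
  v22 WRITE b 18 -> skip
  v23 WRITE b 7 -> skip
  v24 WRITE b 24 -> skip
Collected: [(4, 41), (6, 2)]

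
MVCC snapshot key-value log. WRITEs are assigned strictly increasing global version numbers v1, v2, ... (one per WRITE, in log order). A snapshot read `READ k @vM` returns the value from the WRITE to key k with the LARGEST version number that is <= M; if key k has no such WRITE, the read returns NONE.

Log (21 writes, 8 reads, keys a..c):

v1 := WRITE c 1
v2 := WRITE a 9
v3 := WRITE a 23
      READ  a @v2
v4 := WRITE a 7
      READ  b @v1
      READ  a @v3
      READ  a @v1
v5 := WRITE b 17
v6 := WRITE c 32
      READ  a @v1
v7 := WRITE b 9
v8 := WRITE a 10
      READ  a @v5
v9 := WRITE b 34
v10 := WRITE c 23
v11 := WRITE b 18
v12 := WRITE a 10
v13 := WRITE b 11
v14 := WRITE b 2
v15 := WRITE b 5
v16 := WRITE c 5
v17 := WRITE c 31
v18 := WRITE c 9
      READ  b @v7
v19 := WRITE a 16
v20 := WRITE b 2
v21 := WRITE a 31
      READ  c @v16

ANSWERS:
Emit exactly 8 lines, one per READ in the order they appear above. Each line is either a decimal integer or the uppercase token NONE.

v1: WRITE c=1  (c history now [(1, 1)])
v2: WRITE a=9  (a history now [(2, 9)])
v3: WRITE a=23  (a history now [(2, 9), (3, 23)])
READ a @v2: history=[(2, 9), (3, 23)] -> pick v2 -> 9
v4: WRITE a=7  (a history now [(2, 9), (3, 23), (4, 7)])
READ b @v1: history=[] -> no version <= 1 -> NONE
READ a @v3: history=[(2, 9), (3, 23), (4, 7)] -> pick v3 -> 23
READ a @v1: history=[(2, 9), (3, 23), (4, 7)] -> no version <= 1 -> NONE
v5: WRITE b=17  (b history now [(5, 17)])
v6: WRITE c=32  (c history now [(1, 1), (6, 32)])
READ a @v1: history=[(2, 9), (3, 23), (4, 7)] -> no version <= 1 -> NONE
v7: WRITE b=9  (b history now [(5, 17), (7, 9)])
v8: WRITE a=10  (a history now [(2, 9), (3, 23), (4, 7), (8, 10)])
READ a @v5: history=[(2, 9), (3, 23), (4, 7), (8, 10)] -> pick v4 -> 7
v9: WRITE b=34  (b history now [(5, 17), (7, 9), (9, 34)])
v10: WRITE c=23  (c history now [(1, 1), (6, 32), (10, 23)])
v11: WRITE b=18  (b history now [(5, 17), (7, 9), (9, 34), (11, 18)])
v12: WRITE a=10  (a history now [(2, 9), (3, 23), (4, 7), (8, 10), (12, 10)])
v13: WRITE b=11  (b history now [(5, 17), (7, 9), (9, 34), (11, 18), (13, 11)])
v14: WRITE b=2  (b history now [(5, 17), (7, 9), (9, 34), (11, 18), (13, 11), (14, 2)])
v15: WRITE b=5  (b history now [(5, 17), (7, 9), (9, 34), (11, 18), (13, 11), (14, 2), (15, 5)])
v16: WRITE c=5  (c history now [(1, 1), (6, 32), (10, 23), (16, 5)])
v17: WRITE c=31  (c history now [(1, 1), (6, 32), (10, 23), (16, 5), (17, 31)])
v18: WRITE c=9  (c history now [(1, 1), (6, 32), (10, 23), (16, 5), (17, 31), (18, 9)])
READ b @v7: history=[(5, 17), (7, 9), (9, 34), (11, 18), (13, 11), (14, 2), (15, 5)] -> pick v7 -> 9
v19: WRITE a=16  (a history now [(2, 9), (3, 23), (4, 7), (8, 10), (12, 10), (19, 16)])
v20: WRITE b=2  (b history now [(5, 17), (7, 9), (9, 34), (11, 18), (13, 11), (14, 2), (15, 5), (20, 2)])
v21: WRITE a=31  (a history now [(2, 9), (3, 23), (4, 7), (8, 10), (12, 10), (19, 16), (21, 31)])
READ c @v16: history=[(1, 1), (6, 32), (10, 23), (16, 5), (17, 31), (18, 9)] -> pick v16 -> 5

Answer: 9
NONE
23
NONE
NONE
7
9
5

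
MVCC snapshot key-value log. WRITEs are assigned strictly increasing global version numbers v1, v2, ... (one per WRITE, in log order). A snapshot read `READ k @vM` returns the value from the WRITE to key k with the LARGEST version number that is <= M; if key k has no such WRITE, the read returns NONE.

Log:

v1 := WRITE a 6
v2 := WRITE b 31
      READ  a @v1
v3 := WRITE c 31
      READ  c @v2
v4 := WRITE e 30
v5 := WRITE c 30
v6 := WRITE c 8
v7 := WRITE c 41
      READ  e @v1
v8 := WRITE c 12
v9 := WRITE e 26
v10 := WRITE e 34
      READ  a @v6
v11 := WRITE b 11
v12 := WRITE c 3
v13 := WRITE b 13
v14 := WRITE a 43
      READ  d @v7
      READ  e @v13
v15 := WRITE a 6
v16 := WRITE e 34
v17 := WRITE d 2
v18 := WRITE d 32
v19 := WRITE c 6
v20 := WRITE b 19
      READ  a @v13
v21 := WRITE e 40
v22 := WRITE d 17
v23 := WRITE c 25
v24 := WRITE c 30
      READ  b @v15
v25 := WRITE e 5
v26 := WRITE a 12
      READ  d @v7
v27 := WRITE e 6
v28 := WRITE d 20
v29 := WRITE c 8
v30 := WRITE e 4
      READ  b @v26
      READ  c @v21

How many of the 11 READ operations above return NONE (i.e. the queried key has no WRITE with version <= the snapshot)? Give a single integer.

Answer: 4

Derivation:
v1: WRITE a=6  (a history now [(1, 6)])
v2: WRITE b=31  (b history now [(2, 31)])
READ a @v1: history=[(1, 6)] -> pick v1 -> 6
v3: WRITE c=31  (c history now [(3, 31)])
READ c @v2: history=[(3, 31)] -> no version <= 2 -> NONE
v4: WRITE e=30  (e history now [(4, 30)])
v5: WRITE c=30  (c history now [(3, 31), (5, 30)])
v6: WRITE c=8  (c history now [(3, 31), (5, 30), (6, 8)])
v7: WRITE c=41  (c history now [(3, 31), (5, 30), (6, 8), (7, 41)])
READ e @v1: history=[(4, 30)] -> no version <= 1 -> NONE
v8: WRITE c=12  (c history now [(3, 31), (5, 30), (6, 8), (7, 41), (8, 12)])
v9: WRITE e=26  (e history now [(4, 30), (9, 26)])
v10: WRITE e=34  (e history now [(4, 30), (9, 26), (10, 34)])
READ a @v6: history=[(1, 6)] -> pick v1 -> 6
v11: WRITE b=11  (b history now [(2, 31), (11, 11)])
v12: WRITE c=3  (c history now [(3, 31), (5, 30), (6, 8), (7, 41), (8, 12), (12, 3)])
v13: WRITE b=13  (b history now [(2, 31), (11, 11), (13, 13)])
v14: WRITE a=43  (a history now [(1, 6), (14, 43)])
READ d @v7: history=[] -> no version <= 7 -> NONE
READ e @v13: history=[(4, 30), (9, 26), (10, 34)] -> pick v10 -> 34
v15: WRITE a=6  (a history now [(1, 6), (14, 43), (15, 6)])
v16: WRITE e=34  (e history now [(4, 30), (9, 26), (10, 34), (16, 34)])
v17: WRITE d=2  (d history now [(17, 2)])
v18: WRITE d=32  (d history now [(17, 2), (18, 32)])
v19: WRITE c=6  (c history now [(3, 31), (5, 30), (6, 8), (7, 41), (8, 12), (12, 3), (19, 6)])
v20: WRITE b=19  (b history now [(2, 31), (11, 11), (13, 13), (20, 19)])
READ a @v13: history=[(1, 6), (14, 43), (15, 6)] -> pick v1 -> 6
v21: WRITE e=40  (e history now [(4, 30), (9, 26), (10, 34), (16, 34), (21, 40)])
v22: WRITE d=17  (d history now [(17, 2), (18, 32), (22, 17)])
v23: WRITE c=25  (c history now [(3, 31), (5, 30), (6, 8), (7, 41), (8, 12), (12, 3), (19, 6), (23, 25)])
v24: WRITE c=30  (c history now [(3, 31), (5, 30), (6, 8), (7, 41), (8, 12), (12, 3), (19, 6), (23, 25), (24, 30)])
READ b @v15: history=[(2, 31), (11, 11), (13, 13), (20, 19)] -> pick v13 -> 13
v25: WRITE e=5  (e history now [(4, 30), (9, 26), (10, 34), (16, 34), (21, 40), (25, 5)])
v26: WRITE a=12  (a history now [(1, 6), (14, 43), (15, 6), (26, 12)])
READ d @v7: history=[(17, 2), (18, 32), (22, 17)] -> no version <= 7 -> NONE
v27: WRITE e=6  (e history now [(4, 30), (9, 26), (10, 34), (16, 34), (21, 40), (25, 5), (27, 6)])
v28: WRITE d=20  (d history now [(17, 2), (18, 32), (22, 17), (28, 20)])
v29: WRITE c=8  (c history now [(3, 31), (5, 30), (6, 8), (7, 41), (8, 12), (12, 3), (19, 6), (23, 25), (24, 30), (29, 8)])
v30: WRITE e=4  (e history now [(4, 30), (9, 26), (10, 34), (16, 34), (21, 40), (25, 5), (27, 6), (30, 4)])
READ b @v26: history=[(2, 31), (11, 11), (13, 13), (20, 19)] -> pick v20 -> 19
READ c @v21: history=[(3, 31), (5, 30), (6, 8), (7, 41), (8, 12), (12, 3), (19, 6), (23, 25), (24, 30), (29, 8)] -> pick v19 -> 6
Read results in order: ['6', 'NONE', 'NONE', '6', 'NONE', '34', '6', '13', 'NONE', '19', '6']
NONE count = 4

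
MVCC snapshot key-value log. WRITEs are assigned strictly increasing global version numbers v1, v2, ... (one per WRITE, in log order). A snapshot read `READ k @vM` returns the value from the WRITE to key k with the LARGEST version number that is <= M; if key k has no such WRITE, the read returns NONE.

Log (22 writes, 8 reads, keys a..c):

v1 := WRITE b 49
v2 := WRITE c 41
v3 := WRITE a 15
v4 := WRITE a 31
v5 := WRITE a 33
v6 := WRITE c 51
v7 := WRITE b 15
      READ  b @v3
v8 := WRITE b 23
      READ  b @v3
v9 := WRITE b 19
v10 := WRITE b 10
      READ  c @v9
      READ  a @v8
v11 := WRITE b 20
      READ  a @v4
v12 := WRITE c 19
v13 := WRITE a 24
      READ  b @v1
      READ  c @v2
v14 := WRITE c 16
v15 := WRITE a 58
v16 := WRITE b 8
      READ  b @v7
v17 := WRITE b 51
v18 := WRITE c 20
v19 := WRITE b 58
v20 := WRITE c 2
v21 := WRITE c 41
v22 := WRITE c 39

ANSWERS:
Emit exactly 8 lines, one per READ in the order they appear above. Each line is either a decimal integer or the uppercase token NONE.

Answer: 49
49
51
33
31
49
41
15

Derivation:
v1: WRITE b=49  (b history now [(1, 49)])
v2: WRITE c=41  (c history now [(2, 41)])
v3: WRITE a=15  (a history now [(3, 15)])
v4: WRITE a=31  (a history now [(3, 15), (4, 31)])
v5: WRITE a=33  (a history now [(3, 15), (4, 31), (5, 33)])
v6: WRITE c=51  (c history now [(2, 41), (6, 51)])
v7: WRITE b=15  (b history now [(1, 49), (7, 15)])
READ b @v3: history=[(1, 49), (7, 15)] -> pick v1 -> 49
v8: WRITE b=23  (b history now [(1, 49), (7, 15), (8, 23)])
READ b @v3: history=[(1, 49), (7, 15), (8, 23)] -> pick v1 -> 49
v9: WRITE b=19  (b history now [(1, 49), (7, 15), (8, 23), (9, 19)])
v10: WRITE b=10  (b history now [(1, 49), (7, 15), (8, 23), (9, 19), (10, 10)])
READ c @v9: history=[(2, 41), (6, 51)] -> pick v6 -> 51
READ a @v8: history=[(3, 15), (4, 31), (5, 33)] -> pick v5 -> 33
v11: WRITE b=20  (b history now [(1, 49), (7, 15), (8, 23), (9, 19), (10, 10), (11, 20)])
READ a @v4: history=[(3, 15), (4, 31), (5, 33)] -> pick v4 -> 31
v12: WRITE c=19  (c history now [(2, 41), (6, 51), (12, 19)])
v13: WRITE a=24  (a history now [(3, 15), (4, 31), (5, 33), (13, 24)])
READ b @v1: history=[(1, 49), (7, 15), (8, 23), (9, 19), (10, 10), (11, 20)] -> pick v1 -> 49
READ c @v2: history=[(2, 41), (6, 51), (12, 19)] -> pick v2 -> 41
v14: WRITE c=16  (c history now [(2, 41), (6, 51), (12, 19), (14, 16)])
v15: WRITE a=58  (a history now [(3, 15), (4, 31), (5, 33), (13, 24), (15, 58)])
v16: WRITE b=8  (b history now [(1, 49), (7, 15), (8, 23), (9, 19), (10, 10), (11, 20), (16, 8)])
READ b @v7: history=[(1, 49), (7, 15), (8, 23), (9, 19), (10, 10), (11, 20), (16, 8)] -> pick v7 -> 15
v17: WRITE b=51  (b history now [(1, 49), (7, 15), (8, 23), (9, 19), (10, 10), (11, 20), (16, 8), (17, 51)])
v18: WRITE c=20  (c history now [(2, 41), (6, 51), (12, 19), (14, 16), (18, 20)])
v19: WRITE b=58  (b history now [(1, 49), (7, 15), (8, 23), (9, 19), (10, 10), (11, 20), (16, 8), (17, 51), (19, 58)])
v20: WRITE c=2  (c history now [(2, 41), (6, 51), (12, 19), (14, 16), (18, 20), (20, 2)])
v21: WRITE c=41  (c history now [(2, 41), (6, 51), (12, 19), (14, 16), (18, 20), (20, 2), (21, 41)])
v22: WRITE c=39  (c history now [(2, 41), (6, 51), (12, 19), (14, 16), (18, 20), (20, 2), (21, 41), (22, 39)])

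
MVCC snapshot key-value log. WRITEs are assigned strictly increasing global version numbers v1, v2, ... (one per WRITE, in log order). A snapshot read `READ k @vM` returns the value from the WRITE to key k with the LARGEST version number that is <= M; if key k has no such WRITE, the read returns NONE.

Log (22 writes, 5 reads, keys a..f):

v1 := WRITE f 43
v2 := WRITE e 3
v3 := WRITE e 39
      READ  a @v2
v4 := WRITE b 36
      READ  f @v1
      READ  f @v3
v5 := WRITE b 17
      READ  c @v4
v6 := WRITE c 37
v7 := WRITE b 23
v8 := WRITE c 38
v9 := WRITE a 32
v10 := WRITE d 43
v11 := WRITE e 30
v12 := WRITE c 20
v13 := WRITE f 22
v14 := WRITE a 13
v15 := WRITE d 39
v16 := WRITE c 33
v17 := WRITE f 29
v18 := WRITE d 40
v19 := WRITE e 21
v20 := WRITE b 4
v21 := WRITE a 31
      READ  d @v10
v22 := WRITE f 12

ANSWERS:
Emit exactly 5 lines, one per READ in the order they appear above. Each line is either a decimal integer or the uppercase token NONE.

v1: WRITE f=43  (f history now [(1, 43)])
v2: WRITE e=3  (e history now [(2, 3)])
v3: WRITE e=39  (e history now [(2, 3), (3, 39)])
READ a @v2: history=[] -> no version <= 2 -> NONE
v4: WRITE b=36  (b history now [(4, 36)])
READ f @v1: history=[(1, 43)] -> pick v1 -> 43
READ f @v3: history=[(1, 43)] -> pick v1 -> 43
v5: WRITE b=17  (b history now [(4, 36), (5, 17)])
READ c @v4: history=[] -> no version <= 4 -> NONE
v6: WRITE c=37  (c history now [(6, 37)])
v7: WRITE b=23  (b history now [(4, 36), (5, 17), (7, 23)])
v8: WRITE c=38  (c history now [(6, 37), (8, 38)])
v9: WRITE a=32  (a history now [(9, 32)])
v10: WRITE d=43  (d history now [(10, 43)])
v11: WRITE e=30  (e history now [(2, 3), (3, 39), (11, 30)])
v12: WRITE c=20  (c history now [(6, 37), (8, 38), (12, 20)])
v13: WRITE f=22  (f history now [(1, 43), (13, 22)])
v14: WRITE a=13  (a history now [(9, 32), (14, 13)])
v15: WRITE d=39  (d history now [(10, 43), (15, 39)])
v16: WRITE c=33  (c history now [(6, 37), (8, 38), (12, 20), (16, 33)])
v17: WRITE f=29  (f history now [(1, 43), (13, 22), (17, 29)])
v18: WRITE d=40  (d history now [(10, 43), (15, 39), (18, 40)])
v19: WRITE e=21  (e history now [(2, 3), (3, 39), (11, 30), (19, 21)])
v20: WRITE b=4  (b history now [(4, 36), (5, 17), (7, 23), (20, 4)])
v21: WRITE a=31  (a history now [(9, 32), (14, 13), (21, 31)])
READ d @v10: history=[(10, 43), (15, 39), (18, 40)] -> pick v10 -> 43
v22: WRITE f=12  (f history now [(1, 43), (13, 22), (17, 29), (22, 12)])

Answer: NONE
43
43
NONE
43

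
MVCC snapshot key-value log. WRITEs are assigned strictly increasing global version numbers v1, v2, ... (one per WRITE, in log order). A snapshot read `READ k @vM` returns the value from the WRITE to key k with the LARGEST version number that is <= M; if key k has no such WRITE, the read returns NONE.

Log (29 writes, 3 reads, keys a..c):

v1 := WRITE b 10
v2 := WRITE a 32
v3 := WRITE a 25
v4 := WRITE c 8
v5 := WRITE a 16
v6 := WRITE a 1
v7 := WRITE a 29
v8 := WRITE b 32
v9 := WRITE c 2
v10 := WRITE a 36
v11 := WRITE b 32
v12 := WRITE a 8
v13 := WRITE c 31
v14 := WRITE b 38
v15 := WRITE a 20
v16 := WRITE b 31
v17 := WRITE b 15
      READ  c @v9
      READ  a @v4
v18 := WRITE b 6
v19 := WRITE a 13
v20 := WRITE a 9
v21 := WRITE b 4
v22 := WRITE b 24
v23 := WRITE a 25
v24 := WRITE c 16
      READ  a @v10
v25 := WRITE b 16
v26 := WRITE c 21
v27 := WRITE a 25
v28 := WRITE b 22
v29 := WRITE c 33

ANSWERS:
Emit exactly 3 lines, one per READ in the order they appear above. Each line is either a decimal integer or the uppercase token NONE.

v1: WRITE b=10  (b history now [(1, 10)])
v2: WRITE a=32  (a history now [(2, 32)])
v3: WRITE a=25  (a history now [(2, 32), (3, 25)])
v4: WRITE c=8  (c history now [(4, 8)])
v5: WRITE a=16  (a history now [(2, 32), (3, 25), (5, 16)])
v6: WRITE a=1  (a history now [(2, 32), (3, 25), (5, 16), (6, 1)])
v7: WRITE a=29  (a history now [(2, 32), (3, 25), (5, 16), (6, 1), (7, 29)])
v8: WRITE b=32  (b history now [(1, 10), (8, 32)])
v9: WRITE c=2  (c history now [(4, 8), (9, 2)])
v10: WRITE a=36  (a history now [(2, 32), (3, 25), (5, 16), (6, 1), (7, 29), (10, 36)])
v11: WRITE b=32  (b history now [(1, 10), (8, 32), (11, 32)])
v12: WRITE a=8  (a history now [(2, 32), (3, 25), (5, 16), (6, 1), (7, 29), (10, 36), (12, 8)])
v13: WRITE c=31  (c history now [(4, 8), (9, 2), (13, 31)])
v14: WRITE b=38  (b history now [(1, 10), (8, 32), (11, 32), (14, 38)])
v15: WRITE a=20  (a history now [(2, 32), (3, 25), (5, 16), (6, 1), (7, 29), (10, 36), (12, 8), (15, 20)])
v16: WRITE b=31  (b history now [(1, 10), (8, 32), (11, 32), (14, 38), (16, 31)])
v17: WRITE b=15  (b history now [(1, 10), (8, 32), (11, 32), (14, 38), (16, 31), (17, 15)])
READ c @v9: history=[(4, 8), (9, 2), (13, 31)] -> pick v9 -> 2
READ a @v4: history=[(2, 32), (3, 25), (5, 16), (6, 1), (7, 29), (10, 36), (12, 8), (15, 20)] -> pick v3 -> 25
v18: WRITE b=6  (b history now [(1, 10), (8, 32), (11, 32), (14, 38), (16, 31), (17, 15), (18, 6)])
v19: WRITE a=13  (a history now [(2, 32), (3, 25), (5, 16), (6, 1), (7, 29), (10, 36), (12, 8), (15, 20), (19, 13)])
v20: WRITE a=9  (a history now [(2, 32), (3, 25), (5, 16), (6, 1), (7, 29), (10, 36), (12, 8), (15, 20), (19, 13), (20, 9)])
v21: WRITE b=4  (b history now [(1, 10), (8, 32), (11, 32), (14, 38), (16, 31), (17, 15), (18, 6), (21, 4)])
v22: WRITE b=24  (b history now [(1, 10), (8, 32), (11, 32), (14, 38), (16, 31), (17, 15), (18, 6), (21, 4), (22, 24)])
v23: WRITE a=25  (a history now [(2, 32), (3, 25), (5, 16), (6, 1), (7, 29), (10, 36), (12, 8), (15, 20), (19, 13), (20, 9), (23, 25)])
v24: WRITE c=16  (c history now [(4, 8), (9, 2), (13, 31), (24, 16)])
READ a @v10: history=[(2, 32), (3, 25), (5, 16), (6, 1), (7, 29), (10, 36), (12, 8), (15, 20), (19, 13), (20, 9), (23, 25)] -> pick v10 -> 36
v25: WRITE b=16  (b history now [(1, 10), (8, 32), (11, 32), (14, 38), (16, 31), (17, 15), (18, 6), (21, 4), (22, 24), (25, 16)])
v26: WRITE c=21  (c history now [(4, 8), (9, 2), (13, 31), (24, 16), (26, 21)])
v27: WRITE a=25  (a history now [(2, 32), (3, 25), (5, 16), (6, 1), (7, 29), (10, 36), (12, 8), (15, 20), (19, 13), (20, 9), (23, 25), (27, 25)])
v28: WRITE b=22  (b history now [(1, 10), (8, 32), (11, 32), (14, 38), (16, 31), (17, 15), (18, 6), (21, 4), (22, 24), (25, 16), (28, 22)])
v29: WRITE c=33  (c history now [(4, 8), (9, 2), (13, 31), (24, 16), (26, 21), (29, 33)])

Answer: 2
25
36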